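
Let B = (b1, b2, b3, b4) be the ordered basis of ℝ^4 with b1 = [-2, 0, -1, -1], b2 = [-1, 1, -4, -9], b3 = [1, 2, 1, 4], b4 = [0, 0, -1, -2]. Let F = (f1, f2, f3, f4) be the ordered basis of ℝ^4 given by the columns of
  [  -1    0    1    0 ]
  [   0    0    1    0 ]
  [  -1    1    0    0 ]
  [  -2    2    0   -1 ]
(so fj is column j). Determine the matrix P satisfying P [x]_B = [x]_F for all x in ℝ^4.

[[2, 2, 1, 0], [1, -2, 2, -1], [0, 1, 2, 0], [-1, 1, -2, 0]]

Column j of P is [bj]_F, since P maps B-coordinates to F-coordinates.
Expressing b1 in F: b1 = 2f1 + f2 + 0·f3 - f4, so column 1 of P is [2, 1, 0, -1].
Doing the same for each bj gives P = [[2, 2, 1, 0], [1, -2, 2, -1], [0, 1, 2, 0], [-1, 1, -2, 0]].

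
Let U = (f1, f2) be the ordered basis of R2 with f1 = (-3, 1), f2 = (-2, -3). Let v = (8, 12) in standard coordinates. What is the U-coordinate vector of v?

(0, -4)

[v]_U is the unique c with M c = v, where M has columns f1, f2.
System: -3c_1 - 2c_2 = 8, c_1 - 3c_2 = 12; solving gives c_1 = 0, c_2 = -4.
Check: 0·f1 - 4f2 = (8, 12).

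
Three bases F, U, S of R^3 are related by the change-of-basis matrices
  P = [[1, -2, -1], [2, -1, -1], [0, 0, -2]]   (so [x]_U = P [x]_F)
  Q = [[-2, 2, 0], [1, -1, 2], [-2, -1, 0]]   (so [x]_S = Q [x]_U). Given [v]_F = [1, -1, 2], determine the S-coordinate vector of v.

[0, -8, -3]

Composing the changes, [v]_S = Q P [v]_F.
Q P = [[2, 2, 0], [-1, -1, -4], [-4, 5, 3]]; applying this to [1, -1, 2] gives [0, -8, -3].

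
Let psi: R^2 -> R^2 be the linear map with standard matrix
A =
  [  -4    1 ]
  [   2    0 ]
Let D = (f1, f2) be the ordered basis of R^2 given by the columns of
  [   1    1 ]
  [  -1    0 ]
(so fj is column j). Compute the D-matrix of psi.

[[-2, -2], [-3, -2]]

With P the matrix whose columns are f1, f2, [psi]_D = P^(-1) A P.
Column by column: psi(f1) = A f1 = [-5, 2]; its D-coordinates [-2, -3] give column 1.
Continuing for each basis vector yields [psi]_D = [[-2, -2], [-3, -2]].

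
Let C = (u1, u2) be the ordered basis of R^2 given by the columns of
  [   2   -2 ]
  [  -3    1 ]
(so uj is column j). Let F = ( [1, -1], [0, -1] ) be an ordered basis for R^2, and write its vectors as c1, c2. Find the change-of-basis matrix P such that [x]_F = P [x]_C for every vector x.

Column j of P is [uj]_F, since P maps C-coordinates to F-coordinates.
Expressing u1 in F: u1 = 2c1 + c2, so column 1 of P is [2, 1].
Doing the same for each uj gives P = [[2, -2], [1, 1]].

[[2, -2], [1, 1]]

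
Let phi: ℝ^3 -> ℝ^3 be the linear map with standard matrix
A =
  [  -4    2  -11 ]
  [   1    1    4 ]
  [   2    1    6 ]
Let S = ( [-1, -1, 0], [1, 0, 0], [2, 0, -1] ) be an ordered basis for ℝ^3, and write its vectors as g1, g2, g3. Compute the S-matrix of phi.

Let P have columns g1, ..., g3. Then [phi]_S = P^(-1) A P.
Here det P = -1, so P^(-1) is integer; computing A P first and then P^(-1)(A P) gives [[2, -1, 2], [-2, -1, 1], [3, -2, 2]].

[[2, -1, 2], [-2, -1, 1], [3, -2, 2]]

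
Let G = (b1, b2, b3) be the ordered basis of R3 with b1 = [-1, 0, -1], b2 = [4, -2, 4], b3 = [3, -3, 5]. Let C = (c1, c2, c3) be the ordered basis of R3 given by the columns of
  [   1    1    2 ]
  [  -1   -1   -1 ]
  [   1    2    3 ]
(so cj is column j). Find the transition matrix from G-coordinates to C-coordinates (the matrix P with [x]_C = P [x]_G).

Column j of P is [bj]_C, since P maps G-coordinates to C-coordinates.
Expressing b1 in C: b1 = 0·c1 + c2 - c3, so column 1 of P is [0, 1, -1].
Doing the same for each bj gives P = [[0, 2, 1], [1, -2, 2], [-1, 2, 0]].

[[0, 2, 1], [1, -2, 2], [-1, 2, 0]]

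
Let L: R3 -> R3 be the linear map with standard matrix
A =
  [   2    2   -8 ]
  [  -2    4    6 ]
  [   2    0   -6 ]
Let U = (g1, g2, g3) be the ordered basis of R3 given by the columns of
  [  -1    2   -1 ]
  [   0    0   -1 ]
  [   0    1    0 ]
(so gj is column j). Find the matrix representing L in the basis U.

[[0, 2, -2], [-2, -2, -2], [-2, -2, 2]]

With P the matrix whose columns are g1, ..., g3, [L]_U = P^(-1) A P.
Column by column: L(g1) = A g1 = [-2, 2, -2]; its U-coordinates [0, -2, -2] give column 1.
Continuing for each basis vector yields [L]_U = [[0, 2, -2], [-2, -2, -2], [-2, -2, 2]].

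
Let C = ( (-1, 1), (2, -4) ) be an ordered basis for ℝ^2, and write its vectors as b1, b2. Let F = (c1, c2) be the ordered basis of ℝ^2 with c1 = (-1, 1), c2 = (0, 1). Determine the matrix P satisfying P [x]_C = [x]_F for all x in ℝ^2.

Column j of P is [bj]_F, since P maps C-coordinates to F-coordinates.
Expressing b1 in F: b1 = c1 + 0·c2, so column 1 of P is (1, 0).
Doing the same for each bj gives P = [[1, -2], [0, -2]].

[[1, -2], [0, -2]]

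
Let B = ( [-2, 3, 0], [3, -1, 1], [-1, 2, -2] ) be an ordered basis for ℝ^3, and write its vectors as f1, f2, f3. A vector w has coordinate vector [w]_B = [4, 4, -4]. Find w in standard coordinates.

[8, 0, 12]

By definition w = 4f1 + 4f2 - 4f3.
Summing componentwise gives [8, 0, 12].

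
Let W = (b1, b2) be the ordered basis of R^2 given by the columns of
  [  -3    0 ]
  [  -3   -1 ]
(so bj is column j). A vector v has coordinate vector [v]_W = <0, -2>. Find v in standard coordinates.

By definition v = 0·b1 - 2b2.
Summing componentwise gives <0, 2>.

<0, 2>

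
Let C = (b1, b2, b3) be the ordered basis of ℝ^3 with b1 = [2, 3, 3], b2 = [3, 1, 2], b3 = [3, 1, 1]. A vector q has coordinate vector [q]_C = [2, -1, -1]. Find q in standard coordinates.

The coordinates say q = 2b1 - b2 - b3; adding the scaled basis vectors gives [-2, 4, 3].

[-2, 4, 3]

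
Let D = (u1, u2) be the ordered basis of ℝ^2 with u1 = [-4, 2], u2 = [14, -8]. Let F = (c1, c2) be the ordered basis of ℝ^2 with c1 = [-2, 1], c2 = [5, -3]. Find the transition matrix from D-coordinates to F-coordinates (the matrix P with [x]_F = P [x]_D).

Take x = uj: its D-coordinates are the j-th standard unit vector, so P e_j — column j of P — equals [uj]_F.
u1 = 2c1 + 0·c2, giving column 1 = [2, 0]; repeating for each j gives P = [[2, -2], [0, 2]].

[[2, -2], [0, 2]]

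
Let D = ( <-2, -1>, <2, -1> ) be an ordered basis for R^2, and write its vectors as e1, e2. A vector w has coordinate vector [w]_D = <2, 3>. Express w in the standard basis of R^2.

<2, -5>

w = M [w]_D, where M has columns e1, e2.
Carrying out the matrix-vector product, w = <2, -5>.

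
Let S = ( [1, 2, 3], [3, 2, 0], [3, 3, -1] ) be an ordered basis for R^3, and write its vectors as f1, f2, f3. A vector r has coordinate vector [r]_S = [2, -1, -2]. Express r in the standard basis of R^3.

[-7, -4, 8]

r = M [r]_S, where M has columns f1, ..., f3.
Carrying out the matrix-vector product, r = [-7, -4, 8].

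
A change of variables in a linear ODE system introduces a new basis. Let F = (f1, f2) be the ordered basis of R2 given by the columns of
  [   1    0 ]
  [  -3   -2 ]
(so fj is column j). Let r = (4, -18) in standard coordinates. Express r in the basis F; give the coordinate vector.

[r]_F is the unique c with M c = r, where M has columns f1, f2.
System: c_1 + 0c_2 = 4, -3c_1 - 2c_2 = -18; solving gives c_1 = 4, c_2 = 3.
Check: 4f1 + 3f2 = (4, -18).

(4, 3)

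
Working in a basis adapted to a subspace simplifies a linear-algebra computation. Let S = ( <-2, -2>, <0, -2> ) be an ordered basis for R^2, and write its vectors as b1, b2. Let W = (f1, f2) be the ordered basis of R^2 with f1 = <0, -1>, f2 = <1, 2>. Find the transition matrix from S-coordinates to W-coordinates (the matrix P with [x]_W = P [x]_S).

[[-2, 2], [-2, 0]]

Take x = bj: its S-coordinates are the j-th standard unit vector, so P e_j — column j of P — equals [bj]_W.
b1 = -2f1 - 2f2, giving column 1 = <-2, -2>; repeating for each j gives P = [[-2, 2], [-2, 0]].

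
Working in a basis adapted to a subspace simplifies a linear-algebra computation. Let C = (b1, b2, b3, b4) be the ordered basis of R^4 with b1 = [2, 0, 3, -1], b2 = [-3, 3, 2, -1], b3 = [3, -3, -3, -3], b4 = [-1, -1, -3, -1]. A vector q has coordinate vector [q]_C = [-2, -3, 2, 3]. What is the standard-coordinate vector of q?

By definition q = -2b1 - 3b2 + 2b3 + 3b4.
Summing componentwise gives [8, -18, -27, -4].

[8, -18, -27, -4]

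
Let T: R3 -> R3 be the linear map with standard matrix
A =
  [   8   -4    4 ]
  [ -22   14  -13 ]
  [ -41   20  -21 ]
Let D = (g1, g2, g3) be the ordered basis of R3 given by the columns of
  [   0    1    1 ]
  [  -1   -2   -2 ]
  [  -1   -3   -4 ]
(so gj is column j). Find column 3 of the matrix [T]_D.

[-2, 1, -1]

Column 3 of [T]_D is the D-coordinate vector of T(g3).
In standard coordinates T(g3) = A g3 = [0, 2, 3].
Converting to D: [0, 2, 3] = -2g1 + g2 - g3, so the coordinate vector is [-2, 1, -1].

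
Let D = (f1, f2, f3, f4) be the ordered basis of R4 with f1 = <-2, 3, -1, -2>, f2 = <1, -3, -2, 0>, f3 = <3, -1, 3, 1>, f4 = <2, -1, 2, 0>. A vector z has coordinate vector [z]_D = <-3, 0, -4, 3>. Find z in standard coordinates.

<0, -8, -3, 2>

z = M [z]_D, where M has columns f1, ..., f4.
Carrying out the matrix-vector product, z = <0, -8, -3, 2>.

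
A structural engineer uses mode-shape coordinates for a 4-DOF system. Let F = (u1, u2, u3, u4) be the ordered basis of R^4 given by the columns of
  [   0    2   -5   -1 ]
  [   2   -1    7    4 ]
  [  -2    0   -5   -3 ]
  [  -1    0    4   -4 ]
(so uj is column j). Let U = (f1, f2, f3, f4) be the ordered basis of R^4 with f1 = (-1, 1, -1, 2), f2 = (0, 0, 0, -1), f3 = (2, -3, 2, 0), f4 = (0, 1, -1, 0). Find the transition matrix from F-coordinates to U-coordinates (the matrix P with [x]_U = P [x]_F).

[[0, 0, 1, -1], [1, 0, -2, 2], [0, 1, -2, -1], [2, 2, 0, 2]]

Take x = uj: its F-coordinates are the j-th standard unit vector, so P e_j — column j of P — equals [uj]_U.
u1 = 0·f1 + f2 + 0·f3 + 2f4, giving column 1 = (0, 1, 0, 2); repeating for each j gives P = [[0, 0, 1, -1], [1, 0, -2, 2], [0, 1, -2, -1], [2, 2, 0, 2]].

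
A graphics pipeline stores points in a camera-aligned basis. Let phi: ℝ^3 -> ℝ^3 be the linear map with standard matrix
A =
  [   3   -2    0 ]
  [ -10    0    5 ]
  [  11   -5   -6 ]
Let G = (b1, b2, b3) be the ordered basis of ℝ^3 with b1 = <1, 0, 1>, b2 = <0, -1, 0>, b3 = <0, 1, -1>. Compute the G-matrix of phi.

Let P have columns b1, ..., b3. Then [phi]_G = P^(-1) A P.
Here det P = 1, so P^(-1) is integer; computing A P first and then P^(-1)(A P) gives [[3, 2, -2], [3, -3, 2], [-2, -3, -3]].

[[3, 2, -2], [3, -3, 2], [-2, -3, -3]]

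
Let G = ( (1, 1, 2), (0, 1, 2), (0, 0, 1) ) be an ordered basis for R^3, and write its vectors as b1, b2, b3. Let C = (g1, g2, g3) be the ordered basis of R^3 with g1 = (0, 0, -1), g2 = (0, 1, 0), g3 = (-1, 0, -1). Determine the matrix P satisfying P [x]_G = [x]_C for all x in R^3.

[[-1, -2, -1], [1, 1, 0], [-1, 0, 0]]

Column j of P is [bj]_C, since P maps G-coordinates to C-coordinates.
Expressing b1 in C: b1 = -g1 + g2 - g3, so column 1 of P is (-1, 1, -1).
Doing the same for each bj gives P = [[-1, -2, -1], [1, 1, 0], [-1, 0, 0]].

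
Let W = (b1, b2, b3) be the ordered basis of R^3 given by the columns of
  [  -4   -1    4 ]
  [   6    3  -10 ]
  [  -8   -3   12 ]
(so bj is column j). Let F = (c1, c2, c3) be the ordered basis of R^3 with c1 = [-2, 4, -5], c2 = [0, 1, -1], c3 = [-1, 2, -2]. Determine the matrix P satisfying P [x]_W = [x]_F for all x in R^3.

Let M have columns bj and N have columns cj. Then for every x, N [x]_F = x = M [x]_W, so P = N^(-1) M.
Since det N = -1, N^(-1) has integer entries; multiplying gives P = [[2, 0, -2], [-2, 1, -2], [0, 1, 0]].

[[2, 0, -2], [-2, 1, -2], [0, 1, 0]]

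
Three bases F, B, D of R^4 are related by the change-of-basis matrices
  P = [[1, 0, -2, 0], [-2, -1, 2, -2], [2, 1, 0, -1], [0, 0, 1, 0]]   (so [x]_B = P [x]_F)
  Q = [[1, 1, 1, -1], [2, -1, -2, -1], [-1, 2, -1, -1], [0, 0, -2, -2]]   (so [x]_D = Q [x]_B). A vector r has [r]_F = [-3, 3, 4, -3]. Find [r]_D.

Apply P to get B-coordinates [-11, 17, 0, 4], then Q to get D-coordinates.
The result is [r]_D = [2, -43, 41, -8].

[2, -43, 41, -8]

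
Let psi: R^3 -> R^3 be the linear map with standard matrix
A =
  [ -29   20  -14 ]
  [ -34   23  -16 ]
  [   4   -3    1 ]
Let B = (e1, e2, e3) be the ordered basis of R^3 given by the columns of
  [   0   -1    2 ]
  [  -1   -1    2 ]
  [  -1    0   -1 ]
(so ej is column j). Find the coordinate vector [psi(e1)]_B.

<1, 0, -3>

Compute psi(e1) = A e1 = <-6, -7, 2> in standard coordinates.
Then write this in B-coordinates: solve for y in y_1 e1 + ... + y_3 e3 = <-6, -7, 2>.
This gives y = <1, 0, -3>, which is column 1 of [psi]_B.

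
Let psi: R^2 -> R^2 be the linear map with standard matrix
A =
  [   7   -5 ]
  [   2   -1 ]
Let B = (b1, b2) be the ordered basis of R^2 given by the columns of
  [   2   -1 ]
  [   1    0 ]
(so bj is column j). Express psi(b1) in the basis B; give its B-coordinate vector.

[3, -3]

Column 1 of [psi]_B is the B-coordinate vector of psi(b1).
In standard coordinates psi(b1) = A b1 = [9, 3].
Converting to B: [9, 3] = 3b1 - 3b2, so the coordinate vector is [3, -3].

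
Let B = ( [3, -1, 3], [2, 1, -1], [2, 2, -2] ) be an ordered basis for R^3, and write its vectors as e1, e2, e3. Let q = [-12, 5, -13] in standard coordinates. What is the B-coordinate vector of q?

Write q = c_1 e1 + ... + c_3 e3 and solve for the c_i.
Gaussian elimination on [M | q] yields c = (-4, -1, 1).
Check: -4e1 - e2 + e3 = [-12, 5, -13].

[-4, -1, 1]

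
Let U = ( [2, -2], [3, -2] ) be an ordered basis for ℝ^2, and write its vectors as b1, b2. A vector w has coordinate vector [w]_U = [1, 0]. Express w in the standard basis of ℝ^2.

[2, -2]

By definition w = b1 + 0·b2.
Summing componentwise gives [2, -2].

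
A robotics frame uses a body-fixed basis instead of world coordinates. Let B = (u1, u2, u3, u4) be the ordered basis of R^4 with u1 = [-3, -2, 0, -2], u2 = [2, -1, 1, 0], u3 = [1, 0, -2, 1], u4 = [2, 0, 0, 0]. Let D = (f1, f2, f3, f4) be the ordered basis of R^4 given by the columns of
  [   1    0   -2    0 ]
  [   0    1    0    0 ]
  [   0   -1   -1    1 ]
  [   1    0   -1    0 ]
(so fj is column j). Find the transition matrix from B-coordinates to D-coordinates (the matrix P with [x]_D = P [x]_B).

Column j of P is [uj]_D, since P maps B-coordinates to D-coordinates.
Expressing u1 in D: u1 = -f1 - 2f2 + f3 - f4, so column 1 of P is [-1, -2, 1, -1].
Doing the same for each uj gives P = [[-1, -2, 1, -2], [-2, -1, 0, 0], [1, -2, 0, -2], [-1, -2, -2, -2]].

[[-1, -2, 1, -2], [-2, -1, 0, 0], [1, -2, 0, -2], [-1, -2, -2, -2]]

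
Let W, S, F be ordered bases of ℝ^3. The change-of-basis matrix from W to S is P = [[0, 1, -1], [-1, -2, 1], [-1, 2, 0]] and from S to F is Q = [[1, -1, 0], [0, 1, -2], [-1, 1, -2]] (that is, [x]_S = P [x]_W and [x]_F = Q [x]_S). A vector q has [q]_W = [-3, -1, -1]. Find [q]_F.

[-4, 2, 2]

First [q]_S = P [q]_W = [0, 4, 1].
Then [q]_F = Q [q]_S = [-4, 2, 2].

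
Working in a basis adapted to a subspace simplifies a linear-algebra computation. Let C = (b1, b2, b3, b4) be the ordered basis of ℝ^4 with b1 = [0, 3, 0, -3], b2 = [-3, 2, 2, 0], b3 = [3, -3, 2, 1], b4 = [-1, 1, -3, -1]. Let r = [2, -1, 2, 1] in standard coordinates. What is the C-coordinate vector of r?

We seek scalars with c_1 b1 + ... + c_4 b4 = r; equivalently solve M c = r where the columns of M are b1, ..., b4.
Gaussian elimination on [M | r] yields c = (0, -1, -1, -2).
Check: 0·b1 - b2 - b3 - 2b4 = [2, -1, 2, 1].

[0, -1, -1, -2]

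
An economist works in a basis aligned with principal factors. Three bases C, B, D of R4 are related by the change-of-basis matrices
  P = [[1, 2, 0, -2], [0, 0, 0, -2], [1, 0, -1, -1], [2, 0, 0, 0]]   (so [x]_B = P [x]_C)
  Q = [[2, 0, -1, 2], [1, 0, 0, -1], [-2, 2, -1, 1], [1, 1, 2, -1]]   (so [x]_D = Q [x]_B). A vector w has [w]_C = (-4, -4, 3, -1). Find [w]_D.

Composing the changes, [w]_D = Q P [w]_C.
Q P = [[5, 4, 1, -3], [-1, 2, 0, -2], [-1, -4, 1, 1], [1, 2, -2, -6]]; applying this to (-4, -4, 3, -1) gives (-30, -2, 22, -12).

(-30, -2, 22, -12)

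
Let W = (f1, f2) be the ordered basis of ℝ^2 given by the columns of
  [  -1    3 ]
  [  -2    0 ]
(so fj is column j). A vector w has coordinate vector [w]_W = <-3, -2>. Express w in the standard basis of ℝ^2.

<-3, 6>

w = M [w]_W, where M has columns f1, f2.
Carrying out the matrix-vector product, w = <-3, 6>.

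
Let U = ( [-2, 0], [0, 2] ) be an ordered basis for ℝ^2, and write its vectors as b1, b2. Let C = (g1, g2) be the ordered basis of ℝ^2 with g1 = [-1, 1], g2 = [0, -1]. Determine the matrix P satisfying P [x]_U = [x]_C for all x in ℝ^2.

Let M have columns bj and N have columns gj. Then for every x, N [x]_C = x = M [x]_U, so P = N^(-1) M.
Since det N = 1, N^(-1) has integer entries; multiplying gives P = [[2, 0], [2, -2]].

[[2, 0], [2, -2]]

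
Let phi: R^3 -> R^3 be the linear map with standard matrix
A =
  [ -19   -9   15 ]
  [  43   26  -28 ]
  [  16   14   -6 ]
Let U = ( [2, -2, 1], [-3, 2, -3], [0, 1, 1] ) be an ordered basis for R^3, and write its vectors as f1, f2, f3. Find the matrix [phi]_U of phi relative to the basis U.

Let P have columns f1, ..., f3. Then [phi]_U = P^(-1) A P.
Here det P = 1, so P^(-1) is integer; computing A P first and then P^(-1)(A P) gives [[-1, -3, 0], [1, 0, -2], [2, 1, 2]].

[[-1, -3, 0], [1, 0, -2], [2, 1, 2]]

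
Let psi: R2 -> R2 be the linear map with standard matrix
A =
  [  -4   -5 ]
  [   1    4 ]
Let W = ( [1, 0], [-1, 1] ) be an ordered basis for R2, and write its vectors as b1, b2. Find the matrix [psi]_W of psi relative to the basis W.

[[-3, 2], [1, 3]]

The j-th column of [psi]_W is [psi(bj)]_W.
psi(b1) = A b1 = [-4, 1] = -3b1 + b2, so column 1 is [-3, 1].
Repeating for b2 and assembling the columns gives [[-3, 2], [1, 3]].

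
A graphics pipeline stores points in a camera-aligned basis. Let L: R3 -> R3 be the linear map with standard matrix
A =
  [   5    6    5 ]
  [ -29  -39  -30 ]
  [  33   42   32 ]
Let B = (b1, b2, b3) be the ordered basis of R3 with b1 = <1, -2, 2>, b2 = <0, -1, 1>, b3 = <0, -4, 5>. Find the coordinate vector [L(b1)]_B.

Compute L(b1) = A b1 = <3, -11, 13> in standard coordinates.
Then write this in B-coordinates: solve for y in y_1 b1 + ... + y_3 b3 = <3, -11, 13>.
This gives y = <3, -3, 2>, which is column 1 of [L]_B.

<3, -3, 2>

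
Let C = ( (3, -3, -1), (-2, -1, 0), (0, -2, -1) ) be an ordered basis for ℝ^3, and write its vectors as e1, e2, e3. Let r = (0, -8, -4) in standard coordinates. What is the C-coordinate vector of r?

(0, 0, 4)

We seek scalars with c_1 e1 + ... + c_3 e3 = r; equivalently solve M c = r where the columns of M are e1, ..., e3.
Gaussian elimination on [M | r] yields c = (0, 0, 4).
Check: 0·e1 + 0·e2 + 4e3 = (0, -8, -4).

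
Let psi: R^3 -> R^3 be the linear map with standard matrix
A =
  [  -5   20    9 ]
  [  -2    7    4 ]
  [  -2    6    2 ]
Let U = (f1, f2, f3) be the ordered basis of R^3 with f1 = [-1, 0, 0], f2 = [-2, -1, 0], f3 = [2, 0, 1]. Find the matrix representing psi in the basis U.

[[3, 0, -3], [-2, 3, 0], [2, -2, -2]]

The j-th column of [psi]_U is [psi(fj)]_U.
psi(f1) = A f1 = [5, 2, 2] = 3f1 - 2f2 + 2f3, so column 1 is [3, -2, 2].
Repeating for f2, f3 and assembling the columns gives [[3, 0, -3], [-2, 3, 0], [2, -2, -2]].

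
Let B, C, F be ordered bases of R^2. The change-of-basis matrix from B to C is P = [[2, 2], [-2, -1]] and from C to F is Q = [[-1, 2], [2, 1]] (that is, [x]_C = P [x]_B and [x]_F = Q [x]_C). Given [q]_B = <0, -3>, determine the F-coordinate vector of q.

Composing the changes, [q]_F = Q P [q]_B.
Q P = [[-6, -4], [2, 3]]; applying this to <0, -3> gives <12, -9>.

<12, -9>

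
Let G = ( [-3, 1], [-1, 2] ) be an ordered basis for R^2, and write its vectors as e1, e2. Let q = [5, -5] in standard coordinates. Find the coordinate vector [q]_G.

Write q = c_1 e1 + c_2 e2 and solve for the c_i.
System: -3c_1 - c_2 = 5, c_1 + 2c_2 = -5; solving gives c_1 = -1, c_2 = -2.
Check: -e1 - 2e2 = [5, -5].

[-1, -2]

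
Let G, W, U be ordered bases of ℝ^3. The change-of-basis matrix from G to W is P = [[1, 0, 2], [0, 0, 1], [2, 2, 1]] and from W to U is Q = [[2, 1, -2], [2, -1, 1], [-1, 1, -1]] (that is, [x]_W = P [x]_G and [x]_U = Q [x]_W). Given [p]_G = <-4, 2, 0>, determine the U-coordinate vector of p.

<0, -12, 8>

Composing the changes, [p]_U = Q P [p]_G.
Q P = [[-2, -4, 3], [4, 2, 4], [-3, -2, -2]]; applying this to <-4, 2, 0> gives <0, -12, 8>.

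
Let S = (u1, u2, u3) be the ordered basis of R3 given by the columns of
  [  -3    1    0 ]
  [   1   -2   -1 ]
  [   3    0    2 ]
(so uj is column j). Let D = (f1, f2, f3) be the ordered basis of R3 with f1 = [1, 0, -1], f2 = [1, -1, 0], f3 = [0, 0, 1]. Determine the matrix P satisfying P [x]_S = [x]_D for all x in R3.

Let M have columns uj and N have columns fj. Then for every x, N [x]_D = x = M [x]_S, so P = N^(-1) M.
Since det N = -1, N^(-1) has integer entries; multiplying gives P = [[-2, -1, -1], [-1, 2, 1], [1, -1, 1]].

[[-2, -1, -1], [-1, 2, 1], [1, -1, 1]]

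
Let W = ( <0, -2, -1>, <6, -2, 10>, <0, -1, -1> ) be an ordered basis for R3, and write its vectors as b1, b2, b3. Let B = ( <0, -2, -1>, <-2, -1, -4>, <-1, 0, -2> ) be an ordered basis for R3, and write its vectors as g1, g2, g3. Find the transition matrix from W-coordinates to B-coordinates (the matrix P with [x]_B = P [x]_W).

Column j of P is [bj]_B, since P maps W-coordinates to B-coordinates.
Expressing b1 in B: b1 = g1 + 0·g2 + 0·g3, so column 1 of P is <1, 0, 0>.
Doing the same for each bj gives P = [[1, 2, 1], [0, -2, -1], [0, -2, 2]].

[[1, 2, 1], [0, -2, -1], [0, -2, 2]]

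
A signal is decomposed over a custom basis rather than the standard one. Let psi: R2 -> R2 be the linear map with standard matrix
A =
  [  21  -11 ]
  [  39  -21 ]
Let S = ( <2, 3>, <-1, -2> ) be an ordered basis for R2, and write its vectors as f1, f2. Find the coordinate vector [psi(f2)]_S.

<-1, -3>

Compute psi(f2) = A f2 = <1, 3> in standard coordinates.
Then write this in S-coordinates: solve for y in y_1 f1 + y_2 f2 = <1, 3>.
This gives y = <-1, -3>, which is column 2 of [psi]_S.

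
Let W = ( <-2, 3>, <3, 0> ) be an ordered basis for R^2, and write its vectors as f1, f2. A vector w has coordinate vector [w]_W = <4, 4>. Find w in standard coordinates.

w = M [w]_W, where M has columns f1, f2.
Carrying out the matrix-vector product, w = <4, 12>.

<4, 12>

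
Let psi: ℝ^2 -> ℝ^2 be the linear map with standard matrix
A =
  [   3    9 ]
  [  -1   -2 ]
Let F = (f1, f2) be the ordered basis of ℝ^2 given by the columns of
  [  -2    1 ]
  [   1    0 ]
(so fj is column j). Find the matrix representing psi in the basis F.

[[0, -1], [3, 1]]

Let P have columns f1, f2. Then [psi]_F = P^(-1) A P.
Here det P = -1, so P^(-1) is integer; computing A P first and then P^(-1)(A P) gives [[0, -1], [3, 1]].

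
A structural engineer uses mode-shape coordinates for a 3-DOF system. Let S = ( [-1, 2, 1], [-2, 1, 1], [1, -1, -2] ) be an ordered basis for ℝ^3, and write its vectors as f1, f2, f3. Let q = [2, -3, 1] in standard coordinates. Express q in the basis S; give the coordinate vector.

[q]_S is the unique c with M c = q, where M has columns f1, ..., f3.
Solving this 3x3 system gives c = (-2, -1, -2).
Check: -2f1 - f2 - 2f3 = [2, -3, 1].

[-2, -1, -2]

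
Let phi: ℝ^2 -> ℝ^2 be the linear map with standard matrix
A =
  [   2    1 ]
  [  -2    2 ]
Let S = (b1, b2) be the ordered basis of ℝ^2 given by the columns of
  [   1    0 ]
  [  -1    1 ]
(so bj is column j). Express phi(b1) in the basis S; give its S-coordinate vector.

[1, -3]

Compute phi(b1) = A b1 = [1, -4] in standard coordinates.
Then write this in S-coordinates: solve for y in y_1 b1 + y_2 b2 = [1, -4].
This gives y = [1, -3], which is column 1 of [phi]_S.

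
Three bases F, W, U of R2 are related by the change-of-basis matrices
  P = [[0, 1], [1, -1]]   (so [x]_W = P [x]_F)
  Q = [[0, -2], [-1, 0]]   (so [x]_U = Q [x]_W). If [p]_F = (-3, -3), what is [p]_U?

Composing the changes, [p]_U = Q P [p]_F.
Q P = [[-2, 2], [0, -1]]; applying this to (-3, -3) gives (0, 3).

(0, 3)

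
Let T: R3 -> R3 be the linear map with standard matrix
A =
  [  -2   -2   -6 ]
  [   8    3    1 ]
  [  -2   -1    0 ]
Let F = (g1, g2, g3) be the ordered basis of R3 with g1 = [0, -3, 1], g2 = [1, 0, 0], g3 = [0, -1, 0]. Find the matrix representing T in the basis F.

[[3, -2, 1], [0, -2, 2], [-1, -2, 0]]

Let P have columns g1, ..., g3. Then [T]_F = P^(-1) A P.
Here det P = -1, so P^(-1) is integer; computing A P first and then P^(-1)(A P) gives [[3, -2, 1], [0, -2, 2], [-1, -2, 0]].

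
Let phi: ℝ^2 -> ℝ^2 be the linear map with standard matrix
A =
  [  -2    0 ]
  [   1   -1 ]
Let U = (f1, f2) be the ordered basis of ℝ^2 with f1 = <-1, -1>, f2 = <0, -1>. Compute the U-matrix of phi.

Let P have columns f1, f2. Then [phi]_U = P^(-1) A P.
Here det P = 1, so P^(-1) is integer; computing A P first and then P^(-1)(A P) gives [[-2, 0], [2, -1]].

[[-2, 0], [2, -1]]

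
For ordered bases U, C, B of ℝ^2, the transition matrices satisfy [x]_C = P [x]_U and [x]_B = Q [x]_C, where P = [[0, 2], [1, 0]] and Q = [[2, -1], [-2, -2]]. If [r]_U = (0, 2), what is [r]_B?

First [r]_C = P [r]_U = (4, 0).
Then [r]_B = Q [r]_C = (8, -8).

(8, -8)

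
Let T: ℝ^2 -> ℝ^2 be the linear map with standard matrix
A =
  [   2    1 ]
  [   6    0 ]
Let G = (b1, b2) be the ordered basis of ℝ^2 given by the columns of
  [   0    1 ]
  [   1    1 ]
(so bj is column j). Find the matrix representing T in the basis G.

With P the matrix whose columns are b1, b2, [T]_G = P^(-1) A P.
Column by column: T(b1) = A b1 = <1, 0>; its G-coordinates <-1, 1> give column 1.
Continuing for each basis vector yields [T]_G = [[-1, 3], [1, 3]].

[[-1, 3], [1, 3]]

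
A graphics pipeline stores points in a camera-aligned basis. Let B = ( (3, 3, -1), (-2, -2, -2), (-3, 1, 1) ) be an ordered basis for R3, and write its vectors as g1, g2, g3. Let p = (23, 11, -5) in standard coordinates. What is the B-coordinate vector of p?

(4, -1, -3)

Write p = c_1 g1 + ... + c_3 g3 and solve for the c_i.
Row-reducing the augmented matrix [M | p] gives c = (4, -1, -3).
Check: 4g1 - g2 - 3g3 = (23, 11, -5).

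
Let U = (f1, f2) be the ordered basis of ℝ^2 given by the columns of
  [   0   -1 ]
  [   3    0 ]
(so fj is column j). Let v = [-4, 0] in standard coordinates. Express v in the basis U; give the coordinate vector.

[0, 4]

We seek scalars with c_1 f1 + c_2 f2 = v; equivalently solve M c = v where the columns of M are f1, f2.
System: 0c_1 - c_2 = -4, 3c_1 + 0c_2 = 0; solving gives c_1 = 0, c_2 = 4.
Check: 0·f1 + 4f2 = [-4, 0].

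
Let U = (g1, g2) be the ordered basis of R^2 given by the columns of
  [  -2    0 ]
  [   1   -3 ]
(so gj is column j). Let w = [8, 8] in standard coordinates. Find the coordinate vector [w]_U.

[-4, -4]

[w]_U is the unique c with M c = w, where M has columns g1, g2.
System: -2c_1 + 0c_2 = 8, c_1 - 3c_2 = 8; solving gives c_1 = -4, c_2 = -4.
Check: -4g1 - 4g2 = [8, 8].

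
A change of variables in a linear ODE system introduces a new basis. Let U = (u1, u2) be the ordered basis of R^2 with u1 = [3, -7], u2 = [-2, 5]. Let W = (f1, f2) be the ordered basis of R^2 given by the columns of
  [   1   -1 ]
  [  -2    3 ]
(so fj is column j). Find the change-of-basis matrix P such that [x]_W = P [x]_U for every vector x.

Column j of P is [uj]_W, since P maps U-coordinates to W-coordinates.
Expressing u1 in W: u1 = 2f1 - f2, so column 1 of P is [2, -1].
Doing the same for each uj gives P = [[2, -1], [-1, 1]].

[[2, -1], [-1, 1]]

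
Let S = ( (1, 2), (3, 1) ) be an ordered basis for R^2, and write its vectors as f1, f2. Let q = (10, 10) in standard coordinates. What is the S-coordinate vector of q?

(4, 2)

We seek scalars with c_1 f1 + c_2 f2 = q; equivalently solve M c = q where the columns of M are f1, f2.
System: c_1 + 3c_2 = 10, 2c_1 + c_2 = 10; solving gives c_1 = 4, c_2 = 2.
Check: 4f1 + 2f2 = (10, 10).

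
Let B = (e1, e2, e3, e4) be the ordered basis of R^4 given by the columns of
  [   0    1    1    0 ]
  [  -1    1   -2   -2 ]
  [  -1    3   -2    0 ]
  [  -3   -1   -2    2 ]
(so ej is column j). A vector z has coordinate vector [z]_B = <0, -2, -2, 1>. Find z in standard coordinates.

z = M [z]_B, where M has columns e1, ..., e4.
Carrying out the matrix-vector product, z = <-4, 0, -2, 8>.

<-4, 0, -2, 8>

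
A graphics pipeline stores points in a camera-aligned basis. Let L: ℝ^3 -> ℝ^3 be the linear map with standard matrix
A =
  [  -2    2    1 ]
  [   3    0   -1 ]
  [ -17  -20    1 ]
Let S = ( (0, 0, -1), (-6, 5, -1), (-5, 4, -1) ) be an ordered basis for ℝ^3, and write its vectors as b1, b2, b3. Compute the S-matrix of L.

[[1, 3, -1], [1, -1, -2], [-1, -3, -1]]

The j-th column of [L]_S is [L(bj)]_S.
L(b1) = A b1 = (-1, 1, -1) = b1 + b2 - b3, so column 1 is (1, 1, -1).
Repeating for b2, b3 and assembling the columns gives [[1, 3, -1], [1, -1, -2], [-1, -3, -1]].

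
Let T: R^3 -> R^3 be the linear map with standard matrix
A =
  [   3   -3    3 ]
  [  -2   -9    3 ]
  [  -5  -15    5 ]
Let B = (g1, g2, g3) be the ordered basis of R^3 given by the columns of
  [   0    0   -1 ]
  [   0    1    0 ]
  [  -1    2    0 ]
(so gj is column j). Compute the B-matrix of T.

Let P have columns g1, ..., g3. Then [T]_B = P^(-1) A P.
Here det P = -1, so P^(-1) is integer; computing A P first and then P^(-1)(A P) gives [[-1, -1, -1], [-3, -3, 2], [3, -3, 3]].

[[-1, -1, -1], [-3, -3, 2], [3, -3, 3]]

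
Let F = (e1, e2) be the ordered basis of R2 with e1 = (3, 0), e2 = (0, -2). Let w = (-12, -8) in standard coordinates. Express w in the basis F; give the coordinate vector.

Write w = c_1 e1 + c_2 e2 and solve for the c_i.
System: 3c_1 + 0c_2 = -12, 0c_1 - 2c_2 = -8; solving gives c_1 = -4, c_2 = 4.
Check: -4e1 + 4e2 = (-12, -8).

(-4, 4)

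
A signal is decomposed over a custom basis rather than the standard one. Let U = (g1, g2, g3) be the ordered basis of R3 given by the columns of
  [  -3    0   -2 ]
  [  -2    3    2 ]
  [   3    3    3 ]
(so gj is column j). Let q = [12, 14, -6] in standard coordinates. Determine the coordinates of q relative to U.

[-4, 2, 0]

[q]_U is the unique c with M c = q, where M has columns g1, ..., g3.
Row-reducing the augmented matrix [M | q] gives c = (-4, 2, 0).
Check: -4g1 + 2g2 + 0·g3 = [12, 14, -6].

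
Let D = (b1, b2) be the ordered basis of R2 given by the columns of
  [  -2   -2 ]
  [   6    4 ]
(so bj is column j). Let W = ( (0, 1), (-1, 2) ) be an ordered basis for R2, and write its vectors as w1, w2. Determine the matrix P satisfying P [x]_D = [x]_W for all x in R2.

[[2, 0], [2, 2]]

Take x = bj: its D-coordinates are the j-th standard unit vector, so P e_j — column j of P — equals [bj]_W.
b1 = 2w1 + 2w2, giving column 1 = (2, 2); repeating for each j gives P = [[2, 0], [2, 2]].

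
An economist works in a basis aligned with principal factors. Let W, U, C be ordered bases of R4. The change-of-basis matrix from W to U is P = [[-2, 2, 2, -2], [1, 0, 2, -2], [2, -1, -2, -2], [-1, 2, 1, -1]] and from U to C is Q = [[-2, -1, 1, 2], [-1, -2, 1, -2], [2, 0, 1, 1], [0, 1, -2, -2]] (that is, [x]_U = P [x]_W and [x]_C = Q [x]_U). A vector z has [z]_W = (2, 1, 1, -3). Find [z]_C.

(-7, -27, 23, -12)

Apply P to get U-coordinates (6, 10, 7, 4), then Q to get C-coordinates.
The result is [z]_C = (-7, -27, 23, -12).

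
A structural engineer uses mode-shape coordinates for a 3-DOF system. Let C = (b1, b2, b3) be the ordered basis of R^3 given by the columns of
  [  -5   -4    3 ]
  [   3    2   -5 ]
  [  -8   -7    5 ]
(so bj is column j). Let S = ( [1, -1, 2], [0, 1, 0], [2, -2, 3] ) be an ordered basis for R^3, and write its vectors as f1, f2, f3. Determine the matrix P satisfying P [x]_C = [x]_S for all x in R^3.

Let M have columns bj and N have columns fj. Then for every x, N [x]_S = x = M [x]_C, so P = N^(-1) M.
Since det N = -1, N^(-1) has integer entries; multiplying gives P = [[-1, -2, 1], [-2, -2, -2], [-2, -1, 1]].

[[-1, -2, 1], [-2, -2, -2], [-2, -1, 1]]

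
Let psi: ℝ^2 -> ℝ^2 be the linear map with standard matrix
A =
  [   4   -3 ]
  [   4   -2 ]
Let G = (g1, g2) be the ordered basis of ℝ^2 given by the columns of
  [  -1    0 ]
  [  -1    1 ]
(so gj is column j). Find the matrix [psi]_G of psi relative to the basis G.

The j-th column of [psi]_G is [psi(gj)]_G.
psi(g1) = A g1 = [-1, -2] = g1 - g2, so column 1 is [1, -1].
Repeating for g2 and assembling the columns gives [[1, 3], [-1, 1]].

[[1, 3], [-1, 1]]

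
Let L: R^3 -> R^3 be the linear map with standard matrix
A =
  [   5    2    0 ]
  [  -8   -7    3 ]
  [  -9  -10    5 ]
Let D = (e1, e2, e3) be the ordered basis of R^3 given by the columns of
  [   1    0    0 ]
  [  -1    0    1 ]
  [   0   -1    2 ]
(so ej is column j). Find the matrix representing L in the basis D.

[[3, 0, 2], [3, -1, 2], [2, -3, 1]]

Let P have columns e1, ..., e3. Then [L]_D = P^(-1) A P.
Here det P = 1, so P^(-1) is integer; computing A P first and then P^(-1)(A P) gives [[3, 0, 2], [3, -1, 2], [2, -3, 1]].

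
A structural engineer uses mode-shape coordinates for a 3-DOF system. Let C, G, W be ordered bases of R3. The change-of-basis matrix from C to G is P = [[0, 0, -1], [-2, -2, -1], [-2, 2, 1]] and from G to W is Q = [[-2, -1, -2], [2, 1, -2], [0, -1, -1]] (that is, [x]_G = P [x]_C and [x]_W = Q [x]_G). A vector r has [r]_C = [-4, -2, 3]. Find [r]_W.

Apply P to get G-coordinates [-3, 9, 7], then Q to get W-coordinates.
The result is [r]_W = [-17, -11, -16].

[-17, -11, -16]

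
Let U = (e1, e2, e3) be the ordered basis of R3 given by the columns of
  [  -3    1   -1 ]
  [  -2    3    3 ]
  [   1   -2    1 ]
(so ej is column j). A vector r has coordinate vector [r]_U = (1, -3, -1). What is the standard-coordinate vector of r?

By definition r = e1 - 3e2 - e3.
Summing componentwise gives (-5, -14, 6).

(-5, -14, 6)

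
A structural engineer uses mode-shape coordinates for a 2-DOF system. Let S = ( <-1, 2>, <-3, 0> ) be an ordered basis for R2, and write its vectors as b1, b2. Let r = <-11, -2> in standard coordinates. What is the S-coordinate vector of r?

Write r = c_1 b1 + c_2 b2 and solve for the c_i.
System: -c_1 - 3c_2 = -11, 2c_1 + 0c_2 = -2; solving gives c_1 = -1, c_2 = 4.
Check: -b1 + 4b2 = <-11, -2>.

<-1, 4>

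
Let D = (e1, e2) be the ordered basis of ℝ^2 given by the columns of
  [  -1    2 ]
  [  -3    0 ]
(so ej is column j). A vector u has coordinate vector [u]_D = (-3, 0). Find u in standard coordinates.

(3, 9)

u = M [u]_D, where M has columns e1, e2.
Carrying out the matrix-vector product, u = (3, 9).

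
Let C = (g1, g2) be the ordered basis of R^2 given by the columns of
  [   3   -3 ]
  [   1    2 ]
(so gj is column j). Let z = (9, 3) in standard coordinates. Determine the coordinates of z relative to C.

[z]_C is the unique c with M c = z, where M has columns g1, g2.
System: 3c_1 - 3c_2 = 9, c_1 + 2c_2 = 3; solving gives c_1 = 3, c_2 = 0.
Check: 3g1 + 0·g2 = (9, 3).

(3, 0)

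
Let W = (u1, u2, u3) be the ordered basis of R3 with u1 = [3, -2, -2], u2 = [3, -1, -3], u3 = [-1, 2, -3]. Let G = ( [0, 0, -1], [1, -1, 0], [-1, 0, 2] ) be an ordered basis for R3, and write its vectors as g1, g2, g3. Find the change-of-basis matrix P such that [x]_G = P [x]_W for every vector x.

[[0, -1, 1], [2, 1, -2], [-1, -2, -1]]

Take x = uj: its W-coordinates are the j-th standard unit vector, so P e_j — column j of P — equals [uj]_G.
u1 = 0·g1 + 2g2 - g3, giving column 1 = [0, 2, -1]; repeating for each j gives P = [[0, -1, 1], [2, 1, -2], [-1, -2, -1]].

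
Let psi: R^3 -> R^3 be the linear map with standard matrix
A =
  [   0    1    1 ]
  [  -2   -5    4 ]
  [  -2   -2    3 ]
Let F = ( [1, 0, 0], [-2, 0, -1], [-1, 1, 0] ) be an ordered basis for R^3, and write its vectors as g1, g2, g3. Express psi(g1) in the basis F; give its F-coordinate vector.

[2, 2, -2]

Column 1 of [psi]_F is the F-coordinate vector of psi(g1).
In standard coordinates psi(g1) = A g1 = [0, -2, -2].
Converting to F: [0, -2, -2] = 2g1 + 2g2 - 2g3, so the coordinate vector is [2, 2, -2].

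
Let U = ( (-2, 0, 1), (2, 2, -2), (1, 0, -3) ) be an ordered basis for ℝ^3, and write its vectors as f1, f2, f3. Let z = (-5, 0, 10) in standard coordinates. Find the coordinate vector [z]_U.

(1, 0, -3)

Write z = c_1 f1 + ... + c_3 f3 and solve for the c_i.
Row-reducing the augmented matrix [M | z] gives c = (1, 0, -3).
Check: f1 + 0·f2 - 3f3 = (-5, 0, 10).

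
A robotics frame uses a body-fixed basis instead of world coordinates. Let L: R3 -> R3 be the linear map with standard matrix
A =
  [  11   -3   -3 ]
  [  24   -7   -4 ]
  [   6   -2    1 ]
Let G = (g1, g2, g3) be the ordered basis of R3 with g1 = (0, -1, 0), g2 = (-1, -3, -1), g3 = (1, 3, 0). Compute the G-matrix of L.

With P the matrix whose columns are g1, ..., g3, [L]_G = P^(-1) A P.
Column by column: L(g1) = A g1 = (3, 7, 2); its G-coordinates (2, -2, 1) give column 1.
Continuing for each basis vector yields [L]_G = [[2, 2, 3], [-2, 1, 0], [1, 2, 2]].

[[2, 2, 3], [-2, 1, 0], [1, 2, 2]]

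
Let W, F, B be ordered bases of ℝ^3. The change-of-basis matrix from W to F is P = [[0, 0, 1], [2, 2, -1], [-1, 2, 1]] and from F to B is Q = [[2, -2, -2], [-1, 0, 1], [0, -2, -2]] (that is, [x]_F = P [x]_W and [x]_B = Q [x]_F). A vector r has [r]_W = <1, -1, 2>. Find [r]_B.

<10, -3, 6>

Composing the changes, [r]_B = Q P [r]_W.
Q P = [[-2, -8, 2], [-1, 2, 0], [-2, -8, 0]]; applying this to <1, -1, 2> gives <10, -3, 6>.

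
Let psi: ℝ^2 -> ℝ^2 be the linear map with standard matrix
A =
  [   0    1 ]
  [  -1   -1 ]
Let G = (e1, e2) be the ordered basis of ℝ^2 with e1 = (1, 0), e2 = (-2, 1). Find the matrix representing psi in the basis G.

With P the matrix whose columns are e1, e2, [psi]_G = P^(-1) A P.
Column by column: psi(e1) = A e1 = (0, -1); its G-coordinates (-2, -1) give column 1.
Continuing for each basis vector yields [psi]_G = [[-2, 3], [-1, 1]].

[[-2, 3], [-1, 1]]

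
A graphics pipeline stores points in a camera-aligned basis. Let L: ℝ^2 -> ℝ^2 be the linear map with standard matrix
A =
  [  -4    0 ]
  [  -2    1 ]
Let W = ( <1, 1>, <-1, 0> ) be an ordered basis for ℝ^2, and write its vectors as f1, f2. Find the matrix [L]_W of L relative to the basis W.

The j-th column of [L]_W is [L(fj)]_W.
L(f1) = A f1 = <-4, -1> = -f1 + 3f2, so column 1 is <-1, 3>.
Repeating for f2 and assembling the columns gives [[-1, 2], [3, -2]].

[[-1, 2], [3, -2]]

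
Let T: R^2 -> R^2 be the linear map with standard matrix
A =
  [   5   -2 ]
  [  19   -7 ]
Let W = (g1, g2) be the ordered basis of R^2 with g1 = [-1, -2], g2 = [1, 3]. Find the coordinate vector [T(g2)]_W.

[1, 0]

Compute T(g2) = A g2 = [-1, -2] in standard coordinates.
Then write this in W-coordinates: solve for y in y_1 g1 + y_2 g2 = [-1, -2].
This gives y = [1, 0], which is column 2 of [T]_W.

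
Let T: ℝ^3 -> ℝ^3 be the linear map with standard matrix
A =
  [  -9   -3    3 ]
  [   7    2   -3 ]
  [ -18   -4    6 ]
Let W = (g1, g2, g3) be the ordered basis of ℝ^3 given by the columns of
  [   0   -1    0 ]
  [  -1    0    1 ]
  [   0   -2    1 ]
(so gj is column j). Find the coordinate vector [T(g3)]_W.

(3, 0, 2)

Compute T(g3) = A g3 = (0, -1, 2) in standard coordinates.
Then write this in W-coordinates: solve for y in y_1 g1 + ... + y_3 g3 = (0, -1, 2).
This gives y = (3, 0, 2), which is column 3 of [T]_W.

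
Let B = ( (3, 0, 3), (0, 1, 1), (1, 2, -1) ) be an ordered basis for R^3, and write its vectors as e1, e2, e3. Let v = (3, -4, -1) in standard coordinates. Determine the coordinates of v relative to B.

Write v = c_1 e1 + ... + c_3 e3 and solve for the c_i.
Row-reducing the augmented matrix [M | v] gives c = (1, -4, 0).
Check: e1 - 4e2 + 0·e3 = (3, -4, -1).

(1, -4, 0)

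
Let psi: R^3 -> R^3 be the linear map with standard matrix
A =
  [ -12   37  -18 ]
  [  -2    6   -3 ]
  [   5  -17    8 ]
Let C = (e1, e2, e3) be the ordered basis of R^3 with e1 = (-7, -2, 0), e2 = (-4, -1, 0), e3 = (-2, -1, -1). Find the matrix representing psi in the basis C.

The j-th column of [psi]_C is [psi(ej)]_C.
psi(e1) = A e1 = (10, 2, -1) = 0·e1 - 3e2 + e3, so column 1 is (0, -3, 1).
Repeating for e2, e3 and assembling the columns gives [[0, -3, -1], [-3, 1, 0], [1, 3, 1]].

[[0, -3, -1], [-3, 1, 0], [1, 3, 1]]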